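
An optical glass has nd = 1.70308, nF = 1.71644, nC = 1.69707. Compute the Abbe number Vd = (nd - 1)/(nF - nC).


Abbe number formula: Vd = (nd - 1) / (nF - nC)
  nd - 1 = 1.70308 - 1 = 0.70308
  nF - nC = 1.71644 - 1.69707 = 0.01937
  Vd = 0.70308 / 0.01937 = 36.3

36.3


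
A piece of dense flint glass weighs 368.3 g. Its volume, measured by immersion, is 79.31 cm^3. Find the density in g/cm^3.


Use the definition of density:
  rho = mass / volume
  rho = 368.3 / 79.31 = 4.644 g/cm^3

4.644 g/cm^3


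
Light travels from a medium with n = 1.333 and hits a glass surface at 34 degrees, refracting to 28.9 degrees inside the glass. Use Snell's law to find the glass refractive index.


Apply Snell's law: n1 * sin(theta1) = n2 * sin(theta2)
  n2 = n1 * sin(theta1) / sin(theta2)
  sin(34) = 0.559193
  sin(28.9) = 0.483282
  n2 = 1.333 * 0.559193 / 0.483282 = 1.5424

1.5424


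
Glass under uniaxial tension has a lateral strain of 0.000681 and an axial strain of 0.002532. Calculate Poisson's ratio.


Poisson's ratio: nu = lateral strain / axial strain
  nu = 0.000681 / 0.002532 = 0.269

0.269


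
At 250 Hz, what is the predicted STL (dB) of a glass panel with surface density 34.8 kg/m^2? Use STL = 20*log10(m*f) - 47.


Mass law: STL = 20 * log10(m * f) - 47
  m * f = 34.8 * 250 = 8700
  log10(8700) = 3.93952
  STL = 20 * 3.93952 - 47 = 78.7904 - 47 = 31.8 dB

31.8 dB


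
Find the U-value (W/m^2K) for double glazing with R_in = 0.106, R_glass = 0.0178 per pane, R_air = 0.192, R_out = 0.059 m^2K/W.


Total thermal resistance (series):
  R_total = R_in + R_glass + R_air + R_glass + R_out
  R_total = 0.106 + 0.0178 + 0.192 + 0.0178 + 0.059 = 0.3926 m^2K/W
U-value = 1 / R_total = 1 / 0.3926 = 2.547 W/m^2K

2.547 W/m^2K


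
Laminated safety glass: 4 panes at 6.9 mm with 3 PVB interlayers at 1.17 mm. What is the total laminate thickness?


Total thickness = glass contribution + PVB contribution
  Glass: 4 * 6.9 = 27.6 mm
  PVB: 3 * 1.17 = 3.51 mm
  Total = 27.6 + 3.51 = 31.11 mm

31.11 mm


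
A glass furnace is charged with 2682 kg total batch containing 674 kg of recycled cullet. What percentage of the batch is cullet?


Cullet ratio = (cullet mass / total batch mass) * 100
  Ratio = 674 / 2682 * 100 = 25.13%

25.13%


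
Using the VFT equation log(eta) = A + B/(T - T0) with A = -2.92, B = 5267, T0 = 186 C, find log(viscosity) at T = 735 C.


VFT equation: log(eta) = A + B / (T - T0)
  T - T0 = 735 - 186 = 549
  B / (T - T0) = 5267 / 549 = 9.594
  log(eta) = -2.92 + 9.594 = 6.674

6.674


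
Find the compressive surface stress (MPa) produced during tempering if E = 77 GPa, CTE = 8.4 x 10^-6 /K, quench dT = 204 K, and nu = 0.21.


Tempering stress: sigma = E * alpha * dT / (1 - nu)
  E (MPa) = 77 * 1000 = 77000
  Numerator = 77000 * (8.4 x 10^-6) * 204 = 131.9472
  Denominator = 1 - 0.21 = 0.79
  sigma = 131.9472 / 0.79 = 167.0 MPa

167.0 MPa


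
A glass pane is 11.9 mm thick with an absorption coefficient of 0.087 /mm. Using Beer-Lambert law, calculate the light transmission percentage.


Beer-Lambert law: T = exp(-alpha * thickness)
  exponent = -0.087 * 11.9 = -1.0353
  T = exp(-1.0353) = 0.3551
  Percentage = 0.3551 * 100 = 35.51%

35.51%


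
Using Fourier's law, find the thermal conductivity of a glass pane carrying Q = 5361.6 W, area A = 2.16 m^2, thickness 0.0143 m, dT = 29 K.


Fourier's law rearranged: k = Q * t / (A * dT)
  Numerator = 5361.6 * 0.0143 = 76.67088
  Denominator = 2.16 * 29 = 62.64
  k = 76.67088 / 62.64 = 1.224 W/mK

1.224 W/mK


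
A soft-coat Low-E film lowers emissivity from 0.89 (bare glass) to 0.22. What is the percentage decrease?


Percentage reduction = (1 - coated/uncoated) * 100
  Ratio = 0.22 / 0.89 = 0.2472
  Reduction = (1 - 0.2472) * 100 = 75.3%

75.3%


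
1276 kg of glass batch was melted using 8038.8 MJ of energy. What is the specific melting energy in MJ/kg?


Rearrange E = m * s for s:
  s = E / m
  s = 8038.8 / 1276 = 6.3 MJ/kg

6.3 MJ/kg


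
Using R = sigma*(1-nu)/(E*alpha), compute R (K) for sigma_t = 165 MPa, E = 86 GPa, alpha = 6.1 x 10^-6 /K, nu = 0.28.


Thermal shock resistance: R = sigma * (1 - nu) / (E * alpha)
  Numerator = 165 * (1 - 0.28) = 118.8
  Denominator = 86 * 1000 * (6.1 x 10^-6) = 0.5246
  R = 118.8 / 0.5246 = 226.5 K

226.5 K


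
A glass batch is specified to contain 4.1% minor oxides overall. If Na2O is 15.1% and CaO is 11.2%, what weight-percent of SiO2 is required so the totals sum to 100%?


Known pieces sum to 100%:
  SiO2 = 100 - (others + Na2O + CaO)
  SiO2 = 100 - (4.1 + 15.1 + 11.2) = 69.6%

69.6%


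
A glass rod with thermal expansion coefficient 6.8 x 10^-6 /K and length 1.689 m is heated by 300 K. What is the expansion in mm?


Thermal expansion formula: dL = alpha * L0 * dT
  dL = (6.8 x 10^-6) * 1.689 * 300 = 0.00344556 m
Convert to mm: 0.00344556 * 1000 = 3.4456 mm

3.4456 mm


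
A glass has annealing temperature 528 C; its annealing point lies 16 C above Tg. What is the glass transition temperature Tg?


Rearrange T_anneal = Tg + offset for Tg:
  Tg = T_anneal - offset = 528 - 16 = 512 C

512 C


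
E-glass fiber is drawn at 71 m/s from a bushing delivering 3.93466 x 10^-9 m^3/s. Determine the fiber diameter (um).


Cross-sectional area from continuity:
  A = Q / v = 3.93466 x 10^-9 / 71 = 5.541775 x 10^-11 m^2
Diameter from circular cross-section:
  d = sqrt(4A / pi) * 10^6 (m -> um)
  d = sqrt(4 * 5.541775 x 10^-11 / pi) * 10^6 = 8.4 um

8.4 um


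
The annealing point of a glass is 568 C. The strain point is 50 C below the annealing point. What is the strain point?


Strain point = annealing point - difference:
  T_strain = 568 - 50 = 518 C

518 C


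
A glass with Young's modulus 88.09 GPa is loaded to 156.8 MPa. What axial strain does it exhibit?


Rearrange E = sigma / epsilon:
  epsilon = sigma / E
  E (MPa) = 88.09 * 1000 = 88090
  epsilon = 156.8 / 88090 = 0.00178

0.00178


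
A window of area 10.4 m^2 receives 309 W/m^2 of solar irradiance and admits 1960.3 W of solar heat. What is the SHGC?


Rearrange Q = Area * SHGC * Irradiance:
  SHGC = Q / (Area * Irradiance)
  SHGC = 1960.3 / (10.4 * 309) = 0.61

0.61


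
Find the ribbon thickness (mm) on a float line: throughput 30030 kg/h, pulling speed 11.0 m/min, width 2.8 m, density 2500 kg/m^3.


Ribbon cross-section from mass balance:
  Volume rate = throughput / density = 30030 / 2500 = 12.012 m^3/h
  thickness = volume rate / (speed * 60 * width), i.e.
  thickness = throughput / (60 * speed * width * density) * 1000
  thickness = 30030 / (60 * 11.0 * 2.8 * 2500) * 1000 = 6.5 mm

6.5 mm


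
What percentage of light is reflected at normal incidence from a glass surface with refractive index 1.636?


Fresnel reflectance at normal incidence:
  R = ((n - 1)/(n + 1))^2
  (n - 1)/(n + 1) = (1.636 - 1)/(1.636 + 1) = 0.241275
  R = 0.241275^2 = 0.0582136
  R(%) = 0.0582136 * 100 = 5.821%

5.821%


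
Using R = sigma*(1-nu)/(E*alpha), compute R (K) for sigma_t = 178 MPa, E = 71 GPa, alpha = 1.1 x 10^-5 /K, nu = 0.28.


Thermal shock resistance: R = sigma * (1 - nu) / (E * alpha)
  Numerator = 178 * (1 - 0.28) = 128.16
  Denominator = 71 * 1000 * (1.1 x 10^-5) = 0.781
  R = 128.16 / 0.781 = 164.1 K

164.1 K


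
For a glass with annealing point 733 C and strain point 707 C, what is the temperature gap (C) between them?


Gap = T_anneal - T_strain:
  gap = 733 - 707 = 26 C

26 C


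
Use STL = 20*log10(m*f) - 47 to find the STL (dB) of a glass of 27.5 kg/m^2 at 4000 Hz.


Mass law: STL = 20 * log10(m * f) - 47
  m * f = 27.5 * 4000 = 110000
  log10(110000) = 5.04139
  STL = 20 * 5.04139 - 47 = 100.8278 - 47 = 53.8 dB

53.8 dB


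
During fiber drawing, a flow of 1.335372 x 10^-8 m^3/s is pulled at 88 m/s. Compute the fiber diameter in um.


Cross-sectional area from continuity:
  A = Q / v = 1.335372 x 10^-8 / 88 = 1.517468 x 10^-10 m^2
Diameter from circular cross-section:
  d = sqrt(4A / pi) * 10^6 (m -> um)
  d = sqrt(4 * 1.517468 x 10^-10 / pi) * 10^6 = 13.9 um

13.9 um


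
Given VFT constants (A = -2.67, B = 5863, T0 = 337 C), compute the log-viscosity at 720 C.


VFT equation: log(eta) = A + B / (T - T0)
  T - T0 = 720 - 337 = 383
  B / (T - T0) = 5863 / 383 = 15.308
  log(eta) = -2.67 + 15.308 = 12.638

12.638


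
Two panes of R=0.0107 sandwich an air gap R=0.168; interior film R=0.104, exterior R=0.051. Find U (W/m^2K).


Total thermal resistance (series):
  R_total = R_in + R_glass + R_air + R_glass + R_out
  R_total = 0.104 + 0.0107 + 0.168 + 0.0107 + 0.051 = 0.3444 m^2K/W
U-value = 1 / R_total = 1 / 0.3444 = 2.904 W/m^2K

2.904 W/m^2K


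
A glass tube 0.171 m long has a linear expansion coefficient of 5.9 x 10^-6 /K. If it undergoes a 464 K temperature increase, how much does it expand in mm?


Thermal expansion formula: dL = alpha * L0 * dT
  dL = (5.9 x 10^-6) * 0.171 * 464 = 0.00046813 m
Convert to mm: 0.00046813 * 1000 = 0.4681 mm

0.4681 mm


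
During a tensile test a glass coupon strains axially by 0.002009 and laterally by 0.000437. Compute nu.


Poisson's ratio: nu = lateral strain / axial strain
  nu = 0.000437 / 0.002009 = 0.2175

0.2175


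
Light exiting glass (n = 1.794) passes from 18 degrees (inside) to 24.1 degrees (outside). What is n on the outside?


Apply Snell's law: n1 * sin(theta1) = n2 * sin(theta2)
  n2 = n1 * sin(theta1) / sin(theta2)
  sin(18) = 0.309017
  sin(24.1) = 0.40833
  n2 = 1.794 * 0.309017 / 0.40833 = 1.3577

1.3577


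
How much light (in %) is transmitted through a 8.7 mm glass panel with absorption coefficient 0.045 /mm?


Beer-Lambert law: T = exp(-alpha * thickness)
  exponent = -0.045 * 8.7 = -0.3915
  T = exp(-0.3915) = 0.676
  Percentage = 0.676 * 100 = 67.6%

67.6%


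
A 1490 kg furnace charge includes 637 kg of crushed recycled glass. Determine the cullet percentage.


Cullet ratio = (cullet mass / total batch mass) * 100
  Ratio = 637 / 1490 * 100 = 42.75%

42.75%


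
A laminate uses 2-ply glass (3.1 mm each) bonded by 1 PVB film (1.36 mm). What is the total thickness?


Total thickness = glass contribution + PVB contribution
  Glass: 2 * 3.1 = 6.2 mm
  PVB: 1 * 1.36 = 1.36 mm
  Total = 6.2 + 1.36 = 7.56 mm

7.56 mm


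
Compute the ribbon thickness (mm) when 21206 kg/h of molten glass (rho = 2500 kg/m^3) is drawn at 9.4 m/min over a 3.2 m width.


Ribbon cross-section from mass balance:
  Volume rate = throughput / density = 21206 / 2500 = 8.4824 m^3/h
  thickness = volume rate / (speed * 60 * width), i.e.
  thickness = throughput / (60 * speed * width * density) * 1000
  thickness = 21206 / (60 * 9.4 * 3.2 * 2500) * 1000 = 4.7 mm

4.7 mm


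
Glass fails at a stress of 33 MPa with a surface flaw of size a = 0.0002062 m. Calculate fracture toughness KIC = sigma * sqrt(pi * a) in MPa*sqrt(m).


Fracture toughness: KIC = sigma * sqrt(pi * a)
  pi * a = pi * 0.0002062 = 0.000647796
  sqrt(pi * a) = 0.025452
  KIC = 33 * 0.025452 = 0.84 MPa*sqrt(m)

0.84 MPa*sqrt(m)


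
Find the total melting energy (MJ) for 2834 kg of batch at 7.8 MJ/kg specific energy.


Total energy = mass * specific energy
  E = 2834 * 7.8 = 22105.2 MJ

22105.2 MJ


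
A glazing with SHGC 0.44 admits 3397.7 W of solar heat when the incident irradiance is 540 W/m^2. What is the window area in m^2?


Rearrange Q = Area * SHGC * Irradiance:
  Area = Q / (SHGC * Irradiance)
  Area = 3397.7 / (0.44 * 540) = 14.3 m^2

14.3 m^2


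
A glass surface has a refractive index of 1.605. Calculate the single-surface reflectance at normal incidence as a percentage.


Fresnel reflectance at normal incidence:
  R = ((n - 1)/(n + 1))^2
  (n - 1)/(n + 1) = (1.605 - 1)/(1.605 + 1) = 0.232246
  R = 0.232246^2 = 0.0539382
  R(%) = 0.0539382 * 100 = 5.394%

5.394%


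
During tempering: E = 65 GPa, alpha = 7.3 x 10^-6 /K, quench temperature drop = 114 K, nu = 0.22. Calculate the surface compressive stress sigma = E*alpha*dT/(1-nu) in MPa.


Tempering stress: sigma = E * alpha * dT / (1 - nu)
  E (MPa) = 65 * 1000 = 65000
  Numerator = 65000 * (7.3 x 10^-6) * 114 = 54.093
  Denominator = 1 - 0.22 = 0.78
  sigma = 54.093 / 0.78 = 69.4 MPa

69.4 MPa


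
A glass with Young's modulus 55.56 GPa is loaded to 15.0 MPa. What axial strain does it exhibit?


Rearrange E = sigma / epsilon:
  epsilon = sigma / E
  E (MPa) = 55.56 * 1000 = 55560
  epsilon = 15.0 / 55560 = 0.00027

0.00027


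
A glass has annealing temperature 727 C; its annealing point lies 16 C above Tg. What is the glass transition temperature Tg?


Rearrange T_anneal = Tg + offset for Tg:
  Tg = T_anneal - offset = 727 - 16 = 711 C

711 C


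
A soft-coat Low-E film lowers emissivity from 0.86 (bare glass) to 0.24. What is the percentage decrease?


Percentage reduction = (1 - coated/uncoated) * 100
  Ratio = 0.24 / 0.86 = 0.2791
  Reduction = (1 - 0.2791) * 100 = 72.1%

72.1%


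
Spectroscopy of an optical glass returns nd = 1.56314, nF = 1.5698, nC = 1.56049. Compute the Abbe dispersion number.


Abbe number formula: Vd = (nd - 1) / (nF - nC)
  nd - 1 = 1.56314 - 1 = 0.56314
  nF - nC = 1.5698 - 1.56049 = 0.00931
  Vd = 0.56314 / 0.00931 = 60.49

60.49


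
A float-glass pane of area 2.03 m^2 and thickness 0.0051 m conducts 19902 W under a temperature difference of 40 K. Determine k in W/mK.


Fourier's law rearranged: k = Q * t / (A * dT)
  Numerator = 19902 * 0.0051 = 101.5002
  Denominator = 2.03 * 40 = 81.2
  k = 101.5002 / 81.2 = 1.25 W/mK

1.25 W/mK


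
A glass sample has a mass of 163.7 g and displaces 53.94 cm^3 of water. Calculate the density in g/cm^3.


Use the definition of density:
  rho = mass / volume
  rho = 163.7 / 53.94 = 3.035 g/cm^3

3.035 g/cm^3


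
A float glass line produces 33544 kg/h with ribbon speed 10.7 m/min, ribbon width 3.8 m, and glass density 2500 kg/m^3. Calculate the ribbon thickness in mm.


Ribbon cross-section from mass balance:
  Volume rate = throughput / density = 33544 / 2500 = 13.4176 m^3/h
  thickness = volume rate / (speed * 60 * width), i.e.
  thickness = throughput / (60 * speed * width * density) * 1000
  thickness = 33544 / (60 * 10.7 * 3.8 * 2500) * 1000 = 5.5 mm

5.5 mm


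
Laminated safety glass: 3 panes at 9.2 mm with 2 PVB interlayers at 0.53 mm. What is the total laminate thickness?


Total thickness = glass contribution + PVB contribution
  Glass: 3 * 9.2 = 27.6 mm
  PVB: 2 * 0.53 = 1.06 mm
  Total = 27.6 + 1.06 = 28.66 mm

28.66 mm


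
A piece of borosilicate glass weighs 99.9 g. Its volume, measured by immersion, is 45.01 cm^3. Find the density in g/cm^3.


Use the definition of density:
  rho = mass / volume
  rho = 99.9 / 45.01 = 2.22 g/cm^3

2.22 g/cm^3


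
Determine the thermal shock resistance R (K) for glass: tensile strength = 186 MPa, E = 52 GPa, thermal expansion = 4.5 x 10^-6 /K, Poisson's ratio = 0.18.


Thermal shock resistance: R = sigma * (1 - nu) / (E * alpha)
  Numerator = 186 * (1 - 0.18) = 152.52
  Denominator = 52 * 1000 * (4.5 x 10^-6) = 0.234
  R = 152.52 / 0.234 = 651.8 K

651.8 K


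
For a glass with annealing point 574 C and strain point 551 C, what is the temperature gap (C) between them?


Gap = T_anneal - T_strain:
  gap = 574 - 551 = 23 C

23 C


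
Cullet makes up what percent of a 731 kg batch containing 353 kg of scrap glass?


Cullet ratio = (cullet mass / total batch mass) * 100
  Ratio = 353 / 731 * 100 = 48.29%

48.29%


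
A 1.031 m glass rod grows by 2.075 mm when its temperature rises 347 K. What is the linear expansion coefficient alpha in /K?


Rearrange dL = alpha * L0 * dT for alpha:
  alpha = dL / (L0 * dT)
  alpha = (2.075 / 1000) / (1.031 * 347) = 0.0000058 /K = 5.8 x 10^-6 /K

5.8 x 10^-6 /K


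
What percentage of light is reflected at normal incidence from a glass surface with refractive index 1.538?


Fresnel reflectance at normal incidence:
  R = ((n - 1)/(n + 1))^2
  (n - 1)/(n + 1) = (1.538 - 1)/(1.538 + 1) = 0.211978
  R = 0.211978^2 = 0.0449347
  R(%) = 0.0449347 * 100 = 4.493%

4.493%


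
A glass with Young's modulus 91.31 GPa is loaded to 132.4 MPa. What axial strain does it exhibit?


Rearrange E = sigma / epsilon:
  epsilon = sigma / E
  E (MPa) = 91.31 * 1000 = 91310
  epsilon = 132.4 / 91310 = 0.00145

0.00145


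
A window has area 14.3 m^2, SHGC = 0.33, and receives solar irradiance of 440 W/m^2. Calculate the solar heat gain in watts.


Solar heat gain: Q = Area * SHGC * Irradiance
  Q = 14.3 * 0.33 * 440 = 2076.4 W

2076.4 W


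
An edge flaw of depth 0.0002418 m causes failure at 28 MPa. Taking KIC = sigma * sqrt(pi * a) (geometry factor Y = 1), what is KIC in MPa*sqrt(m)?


Fracture toughness: KIC = sigma * sqrt(pi * a)
  pi * a = pi * 0.0002418 = 0.000759637
  sqrt(pi * a) = 0.027562
  KIC = 28 * 0.027562 = 0.772 MPa*sqrt(m)

0.772 MPa*sqrt(m)


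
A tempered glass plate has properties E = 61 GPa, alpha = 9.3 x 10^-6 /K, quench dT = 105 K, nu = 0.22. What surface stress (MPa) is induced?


Tempering stress: sigma = E * alpha * dT / (1 - nu)
  E (MPa) = 61 * 1000 = 61000
  Numerator = 61000 * (9.3 x 10^-6) * 105 = 59.5665
  Denominator = 1 - 0.22 = 0.78
  sigma = 59.5665 / 0.78 = 76.4 MPa

76.4 MPa


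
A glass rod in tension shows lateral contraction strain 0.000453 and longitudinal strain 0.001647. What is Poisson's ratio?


Poisson's ratio: nu = lateral strain / axial strain
  nu = 0.000453 / 0.001647 = 0.275

0.275


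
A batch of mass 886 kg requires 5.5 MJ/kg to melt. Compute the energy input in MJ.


Total energy = mass * specific energy
  E = 886 * 5.5 = 4873 MJ

4873 MJ


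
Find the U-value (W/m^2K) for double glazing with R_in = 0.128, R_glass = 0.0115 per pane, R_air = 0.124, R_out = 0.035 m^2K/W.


Total thermal resistance (series):
  R_total = R_in + R_glass + R_air + R_glass + R_out
  R_total = 0.128 + 0.0115 + 0.124 + 0.0115 + 0.035 = 0.31 m^2K/W
U-value = 1 / R_total = 1 / 0.31 = 3.226 W/m^2K

3.226 W/m^2K


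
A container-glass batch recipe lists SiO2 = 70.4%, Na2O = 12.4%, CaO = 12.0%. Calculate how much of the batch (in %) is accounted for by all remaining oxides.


Sum the three major oxides:
  SiO2 + Na2O + CaO = 70.4 + 12.4 + 12.0 = 94.8%
Subtract from 100%:
  Others = 100 - 94.8 = 5.2%

5.2%


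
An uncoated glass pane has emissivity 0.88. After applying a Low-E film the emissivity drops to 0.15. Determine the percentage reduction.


Percentage reduction = (1 - coated/uncoated) * 100
  Ratio = 0.15 / 0.88 = 0.1705
  Reduction = (1 - 0.1705) * 100 = 83.0%

83.0%


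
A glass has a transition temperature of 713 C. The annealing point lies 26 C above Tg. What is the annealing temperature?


The annealing temperature is Tg plus the offset:
  T_anneal = 713 + 26 = 739 C

739 C


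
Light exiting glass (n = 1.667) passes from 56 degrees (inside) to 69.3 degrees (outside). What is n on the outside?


Apply Snell's law: n1 * sin(theta1) = n2 * sin(theta2)
  n2 = n1 * sin(theta1) / sin(theta2)
  sin(56) = 0.829038
  sin(69.3) = 0.935444
  n2 = 1.667 * 0.829038 / 0.935444 = 1.4774

1.4774


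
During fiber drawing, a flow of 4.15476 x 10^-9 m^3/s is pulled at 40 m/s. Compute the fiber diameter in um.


Cross-sectional area from continuity:
  A = Q / v = 4.15476 x 10^-9 / 40 = 1.03869 x 10^-10 m^2
Diameter from circular cross-section:
  d = sqrt(4A / pi) * 10^6 (m -> um)
  d = sqrt(4 * 1.03869 x 10^-10 / pi) * 10^6 = 11.5 um

11.5 um


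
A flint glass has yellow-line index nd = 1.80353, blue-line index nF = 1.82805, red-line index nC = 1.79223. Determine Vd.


Abbe number formula: Vd = (nd - 1) / (nF - nC)
  nd - 1 = 1.80353 - 1 = 0.80353
  nF - nC = 1.82805 - 1.79223 = 0.03582
  Vd = 0.80353 / 0.03582 = 22.43

22.43


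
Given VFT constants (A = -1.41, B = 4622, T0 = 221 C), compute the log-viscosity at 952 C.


VFT equation: log(eta) = A + B / (T - T0)
  T - T0 = 952 - 221 = 731
  B / (T - T0) = 4622 / 731 = 6.323
  log(eta) = -1.41 + 6.323 = 4.913

4.913


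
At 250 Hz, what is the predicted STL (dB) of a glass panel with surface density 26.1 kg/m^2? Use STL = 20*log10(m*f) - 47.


Mass law: STL = 20 * log10(m * f) - 47
  m * f = 26.1 * 250 = 6525
  log10(6525) = 3.81458
  STL = 20 * 3.81458 - 47 = 76.2916 - 47 = 29.3 dB

29.3 dB


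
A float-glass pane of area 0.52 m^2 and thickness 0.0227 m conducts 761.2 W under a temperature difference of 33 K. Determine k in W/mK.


Fourier's law rearranged: k = Q * t / (A * dT)
  Numerator = 761.2 * 0.0227 = 17.27924
  Denominator = 0.52 * 33 = 17.16
  k = 17.27924 / 17.16 = 1.007 W/mK

1.007 W/mK


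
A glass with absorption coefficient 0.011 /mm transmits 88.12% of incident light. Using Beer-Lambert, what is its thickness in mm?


Rearrange T = exp(-alpha * thickness):
  thickness = -ln(T) / alpha
  T = 88.12/100 = 0.8812
  ln(T) = -0.12647
  -ln(T) = 0.12647
  thickness = 0.12647 / 0.011 = 11.5 mm

11.5 mm


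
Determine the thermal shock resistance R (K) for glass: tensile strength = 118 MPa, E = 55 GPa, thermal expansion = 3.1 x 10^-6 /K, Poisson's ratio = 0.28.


Thermal shock resistance: R = sigma * (1 - nu) / (E * alpha)
  Numerator = 118 * (1 - 0.28) = 84.96
  Denominator = 55 * 1000 * (3.1 x 10^-6) = 0.1705
  R = 84.96 / 0.1705 = 498.3 K

498.3 K


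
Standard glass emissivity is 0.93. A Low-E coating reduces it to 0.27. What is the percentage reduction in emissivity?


Percentage reduction = (1 - coated/uncoated) * 100
  Ratio = 0.27 / 0.93 = 0.2903
  Reduction = (1 - 0.2903) * 100 = 71.0%

71.0%


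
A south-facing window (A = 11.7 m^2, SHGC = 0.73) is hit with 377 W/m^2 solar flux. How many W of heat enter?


Solar heat gain: Q = Area * SHGC * Irradiance
  Q = 11.7 * 0.73 * 377 = 3220 W

3220 W


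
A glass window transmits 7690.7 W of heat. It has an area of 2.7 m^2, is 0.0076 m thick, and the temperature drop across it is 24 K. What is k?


Fourier's law rearranged: k = Q * t / (A * dT)
  Numerator = 7690.7 * 0.0076 = 58.44932
  Denominator = 2.7 * 24 = 64.8
  k = 58.44932 / 64.8 = 0.902 W/mK

0.902 W/mK


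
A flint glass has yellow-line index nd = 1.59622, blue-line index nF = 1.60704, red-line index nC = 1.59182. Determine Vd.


Abbe number formula: Vd = (nd - 1) / (nF - nC)
  nd - 1 = 1.59622 - 1 = 0.59622
  nF - nC = 1.60704 - 1.59182 = 0.01522
  Vd = 0.59622 / 0.01522 = 39.17

39.17


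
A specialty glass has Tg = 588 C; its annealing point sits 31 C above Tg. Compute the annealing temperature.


The annealing temperature is Tg plus the offset:
  T_anneal = 588 + 31 = 619 C

619 C


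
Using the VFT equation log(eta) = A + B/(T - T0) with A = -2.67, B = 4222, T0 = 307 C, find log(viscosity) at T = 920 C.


VFT equation: log(eta) = A + B / (T - T0)
  T - T0 = 920 - 307 = 613
  B / (T - T0) = 4222 / 613 = 6.887
  log(eta) = -2.67 + 6.887 = 4.217

4.217


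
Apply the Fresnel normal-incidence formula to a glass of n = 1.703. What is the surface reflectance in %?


Fresnel reflectance at normal incidence:
  R = ((n - 1)/(n + 1))^2
  (n - 1)/(n + 1) = (1.703 - 1)/(1.703 + 1) = 0.260081
  R = 0.260081^2 = 0.0676421
  R(%) = 0.0676421 * 100 = 6.764%

6.764%


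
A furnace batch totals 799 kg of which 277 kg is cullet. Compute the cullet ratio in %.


Cullet ratio = (cullet mass / total batch mass) * 100
  Ratio = 277 / 799 * 100 = 34.67%

34.67%


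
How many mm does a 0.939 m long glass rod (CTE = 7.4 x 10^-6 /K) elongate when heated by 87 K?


Thermal expansion formula: dL = alpha * L0 * dT
  dL = (7.4 x 10^-6) * 0.939 * 87 = 0.00060453 m
Convert to mm: 0.00060453 * 1000 = 0.6045 mm

0.6045 mm


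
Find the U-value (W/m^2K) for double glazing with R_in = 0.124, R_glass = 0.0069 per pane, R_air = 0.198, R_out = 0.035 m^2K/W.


Total thermal resistance (series):
  R_total = R_in + R_glass + R_air + R_glass + R_out
  R_total = 0.124 + 0.0069 + 0.198 + 0.0069 + 0.035 = 0.3708 m^2K/W
U-value = 1 / R_total = 1 / 0.3708 = 2.697 W/m^2K

2.697 W/m^2K


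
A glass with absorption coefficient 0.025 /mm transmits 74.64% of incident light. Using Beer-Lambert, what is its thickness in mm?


Rearrange T = exp(-alpha * thickness):
  thickness = -ln(T) / alpha
  T = 74.64/100 = 0.7464
  ln(T) = -0.29249
  -ln(T) = 0.29249
  thickness = 0.29249 / 0.025 = 11.7 mm

11.7 mm


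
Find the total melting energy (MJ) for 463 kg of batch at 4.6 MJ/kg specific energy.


Total energy = mass * specific energy
  E = 463 * 4.6 = 2129.8 MJ

2129.8 MJ


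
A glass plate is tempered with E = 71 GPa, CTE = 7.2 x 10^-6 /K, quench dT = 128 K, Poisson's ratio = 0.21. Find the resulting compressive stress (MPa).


Tempering stress: sigma = E * alpha * dT / (1 - nu)
  E (MPa) = 71 * 1000 = 71000
  Numerator = 71000 * (7.2 x 10^-6) * 128 = 65.4336
  Denominator = 1 - 0.21 = 0.79
  sigma = 65.4336 / 0.79 = 82.8 MPa

82.8 MPa


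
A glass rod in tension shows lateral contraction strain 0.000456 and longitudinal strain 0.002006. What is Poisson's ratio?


Poisson's ratio: nu = lateral strain / axial strain
  nu = 0.000456 / 0.002006 = 0.2273

0.2273


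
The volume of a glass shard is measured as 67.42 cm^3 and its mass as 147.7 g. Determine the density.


Use the definition of density:
  rho = mass / volume
  rho = 147.7 / 67.42 = 2.191 g/cm^3

2.191 g/cm^3


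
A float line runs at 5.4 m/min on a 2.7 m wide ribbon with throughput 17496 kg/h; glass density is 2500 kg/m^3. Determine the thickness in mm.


Ribbon cross-section from mass balance:
  Volume rate = throughput / density = 17496 / 2500 = 6.9984 m^3/h
  thickness = volume rate / (speed * 60 * width), i.e.
  thickness = throughput / (60 * speed * width * density) * 1000
  thickness = 17496 / (60 * 5.4 * 2.7 * 2500) * 1000 = 8.0 mm

8.0 mm


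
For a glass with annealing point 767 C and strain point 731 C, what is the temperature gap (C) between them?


Gap = T_anneal - T_strain:
  gap = 767 - 731 = 36 C

36 C


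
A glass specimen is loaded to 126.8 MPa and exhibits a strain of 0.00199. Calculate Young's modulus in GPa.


Young's modulus: E = stress / strain
  E = 126.8 MPa / 0.00199 = 63718.59 MPa
Convert to GPa: 63718.59 / 1000 = 63.72 GPa

63.72 GPa


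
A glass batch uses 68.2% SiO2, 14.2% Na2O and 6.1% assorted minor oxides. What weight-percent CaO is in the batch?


Pieces sum to 100%:
  CaO = 100 - (SiO2 + Na2O + others)
  CaO = 100 - (68.2 + 14.2 + 6.1) = 11.5%

11.5%


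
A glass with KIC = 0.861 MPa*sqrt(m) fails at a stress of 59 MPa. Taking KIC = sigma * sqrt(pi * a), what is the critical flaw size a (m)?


Rearrange KIC = sigma * sqrt(pi * a):
  sqrt(pi * a) = KIC / sigma
  sqrt(pi * a) = 0.861 / 59 = 0.014593
  a = (KIC / sigma)^2 / pi
  a = 0.014593^2 / pi = 0.0000678 m

0.0000678 m


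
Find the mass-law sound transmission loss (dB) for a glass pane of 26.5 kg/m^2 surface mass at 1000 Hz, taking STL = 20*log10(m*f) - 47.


Mass law: STL = 20 * log10(m * f) - 47
  m * f = 26.5 * 1000 = 26500
  log10(26500) = 4.42325
  STL = 20 * 4.42325 - 47 = 88.465 - 47 = 41.5 dB

41.5 dB


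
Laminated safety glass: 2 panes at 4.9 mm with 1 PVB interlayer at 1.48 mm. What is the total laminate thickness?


Total thickness = glass contribution + PVB contribution
  Glass: 2 * 4.9 = 9.8 mm
  PVB: 1 * 1.48 = 1.48 mm
  Total = 9.8 + 1.48 = 11.28 mm

11.28 mm


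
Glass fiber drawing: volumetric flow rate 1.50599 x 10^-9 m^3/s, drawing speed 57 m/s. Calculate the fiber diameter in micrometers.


Cross-sectional area from continuity:
  A = Q / v = 1.50599 x 10^-9 / 57 = 2.642088 x 10^-11 m^2
Diameter from circular cross-section:
  d = sqrt(4A / pi) * 10^6 (m -> um)
  d = sqrt(4 * 2.642088 x 10^-11 / pi) * 10^6 = 5.8 um

5.8 um


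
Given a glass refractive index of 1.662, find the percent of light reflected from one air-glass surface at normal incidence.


Fresnel reflectance at normal incidence:
  R = ((n - 1)/(n + 1))^2
  (n - 1)/(n + 1) = (1.662 - 1)/(1.662 + 1) = 0.248685
  R = 0.248685^2 = 0.0618442
  R(%) = 0.0618442 * 100 = 6.184%

6.184%


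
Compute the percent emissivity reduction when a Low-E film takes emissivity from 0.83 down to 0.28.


Percentage reduction = (1 - coated/uncoated) * 100
  Ratio = 0.28 / 0.83 = 0.3373
  Reduction = (1 - 0.3373) * 100 = 66.3%

66.3%


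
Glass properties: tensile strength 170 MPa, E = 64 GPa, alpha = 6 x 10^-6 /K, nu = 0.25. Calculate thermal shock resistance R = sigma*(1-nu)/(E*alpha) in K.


Thermal shock resistance: R = sigma * (1 - nu) / (E * alpha)
  Numerator = 170 * (1 - 0.25) = 127.5
  Denominator = 64 * 1000 * (6 x 10^-6) = 0.384
  R = 127.5 / 0.384 = 332.0 K

332.0 K


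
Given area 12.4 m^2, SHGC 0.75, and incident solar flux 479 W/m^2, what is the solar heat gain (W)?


Solar heat gain: Q = Area * SHGC * Irradiance
  Q = 12.4 * 0.75 * 479 = 4454.7 W

4454.7 W


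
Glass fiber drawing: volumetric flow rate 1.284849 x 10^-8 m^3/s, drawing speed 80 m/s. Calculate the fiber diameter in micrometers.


Cross-sectional area from continuity:
  A = Q / v = 1.284849 x 10^-8 / 80 = 1.606061 x 10^-10 m^2
Diameter from circular cross-section:
  d = sqrt(4A / pi) * 10^6 (m -> um)
  d = sqrt(4 * 1.606061 x 10^-10 / pi) * 10^6 = 14.3 um

14.3 um


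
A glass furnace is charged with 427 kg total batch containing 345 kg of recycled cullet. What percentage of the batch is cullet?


Cullet ratio = (cullet mass / total batch mass) * 100
  Ratio = 345 / 427 * 100 = 80.8%

80.8%


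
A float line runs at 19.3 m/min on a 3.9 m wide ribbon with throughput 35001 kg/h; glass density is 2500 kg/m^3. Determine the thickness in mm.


Ribbon cross-section from mass balance:
  Volume rate = throughput / density = 35001 / 2500 = 14.0004 m^3/h
  thickness = volume rate / (speed * 60 * width), i.e.
  thickness = throughput / (60 * speed * width * density) * 1000
  thickness = 35001 / (60 * 19.3 * 3.9 * 2500) * 1000 = 3.1 mm

3.1 mm


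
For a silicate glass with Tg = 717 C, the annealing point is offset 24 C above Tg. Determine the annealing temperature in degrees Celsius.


The annealing temperature is Tg plus the offset:
  T_anneal = 717 + 24 = 741 C

741 C


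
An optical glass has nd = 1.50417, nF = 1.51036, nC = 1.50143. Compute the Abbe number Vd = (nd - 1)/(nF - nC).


Abbe number formula: Vd = (nd - 1) / (nF - nC)
  nd - 1 = 1.50417 - 1 = 0.50417
  nF - nC = 1.51036 - 1.50143 = 0.00893
  Vd = 0.50417 / 0.00893 = 56.46

56.46


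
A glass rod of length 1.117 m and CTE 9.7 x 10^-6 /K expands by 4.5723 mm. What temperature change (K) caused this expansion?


Rearrange dL = alpha * L0 * dT for dT:
  dT = dL / (alpha * L0)
  dL (m) = 4.5723 / 1000 = 0.0045723
  dT = 0.0045723 / ((9.7 x 10^-6) * 1.117) = 422.0 K

422.0 K


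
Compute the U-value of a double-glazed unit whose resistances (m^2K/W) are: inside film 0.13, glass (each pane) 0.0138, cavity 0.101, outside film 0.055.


Total thermal resistance (series):
  R_total = R_in + R_glass + R_air + R_glass + R_out
  R_total = 0.13 + 0.0138 + 0.101 + 0.0138 + 0.055 = 0.3136 m^2K/W
U-value = 1 / R_total = 1 / 0.3136 = 3.189 W/m^2K

3.189 W/m^2K


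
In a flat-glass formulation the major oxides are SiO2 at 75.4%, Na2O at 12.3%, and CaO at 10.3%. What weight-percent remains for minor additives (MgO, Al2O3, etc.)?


Sum the three major oxides:
  SiO2 + Na2O + CaO = 75.4 + 12.3 + 10.3 = 98.0%
Subtract from 100%:
  Others = 100 - 98.0 = 2.0%

2.0%


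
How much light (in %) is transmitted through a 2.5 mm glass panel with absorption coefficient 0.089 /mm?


Beer-Lambert law: T = exp(-alpha * thickness)
  exponent = -0.089 * 2.5 = -0.2225
  T = exp(-0.2225) = 0.8005
  Percentage = 0.8005 * 100 = 80.05%

80.05%


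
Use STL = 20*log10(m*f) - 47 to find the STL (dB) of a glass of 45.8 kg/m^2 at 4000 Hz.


Mass law: STL = 20 * log10(m * f) - 47
  m * f = 45.8 * 4000 = 183200
  log10(183200) = 5.26293
  STL = 20 * 5.26293 - 47 = 105.2586 - 47 = 58.3 dB

58.3 dB


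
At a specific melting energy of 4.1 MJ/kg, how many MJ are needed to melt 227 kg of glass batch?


Total energy = mass * specific energy
  E = 227 * 4.1 = 930.7 MJ

930.7 MJ


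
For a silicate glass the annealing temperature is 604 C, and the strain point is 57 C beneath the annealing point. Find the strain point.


Strain point = annealing point - difference:
  T_strain = 604 - 57 = 547 C

547 C


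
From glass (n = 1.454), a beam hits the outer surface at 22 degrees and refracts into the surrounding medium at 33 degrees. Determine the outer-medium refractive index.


Apply Snell's law: n1 * sin(theta1) = n2 * sin(theta2)
  n2 = n1 * sin(theta1) / sin(theta2)
  sin(22) = 0.374607
  sin(33) = 0.544639
  n2 = 1.454 * 0.374607 / 0.544639 = 1.0001

1.0001


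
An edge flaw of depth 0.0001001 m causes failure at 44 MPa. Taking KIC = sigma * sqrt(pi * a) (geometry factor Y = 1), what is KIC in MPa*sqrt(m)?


Fracture toughness: KIC = sigma * sqrt(pi * a)
  pi * a = pi * 0.0001001 = 0.000314473
  sqrt(pi * a) = 0.017733
  KIC = 44 * 0.017733 = 0.78 MPa*sqrt(m)

0.78 MPa*sqrt(m)


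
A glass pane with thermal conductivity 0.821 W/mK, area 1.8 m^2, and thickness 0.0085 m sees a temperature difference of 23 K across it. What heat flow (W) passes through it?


Fourier's law: Q = k * A * dT / t
  Q = 0.821 * 1.8 * 23 / 0.0085
  Q = 33.9894 / 0.0085 = 3998.8 W

3998.8 W


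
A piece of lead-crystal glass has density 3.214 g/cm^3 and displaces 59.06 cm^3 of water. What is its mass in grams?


Rearrange rho = m / V:
  m = rho * V
  m = 3.214 * 59.06 = 189.819 g

189.819 g


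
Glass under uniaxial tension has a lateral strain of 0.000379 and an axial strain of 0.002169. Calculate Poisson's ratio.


Poisson's ratio: nu = lateral strain / axial strain
  nu = 0.000379 / 0.002169 = 0.1747

0.1747


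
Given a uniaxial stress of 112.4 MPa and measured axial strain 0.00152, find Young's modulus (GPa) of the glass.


Young's modulus: E = stress / strain
  E = 112.4 MPa / 0.00152 = 73947.37 MPa
Convert to GPa: 73947.37 / 1000 = 73.95 GPa

73.95 GPa


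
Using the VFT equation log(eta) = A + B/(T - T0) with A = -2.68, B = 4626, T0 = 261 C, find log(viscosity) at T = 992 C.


VFT equation: log(eta) = A + B / (T - T0)
  T - T0 = 992 - 261 = 731
  B / (T - T0) = 4626 / 731 = 6.328
  log(eta) = -2.68 + 6.328 = 3.648

3.648


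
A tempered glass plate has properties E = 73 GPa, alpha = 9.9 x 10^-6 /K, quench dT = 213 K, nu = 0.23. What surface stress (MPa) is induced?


Tempering stress: sigma = E * alpha * dT / (1 - nu)
  E (MPa) = 73 * 1000 = 73000
  Numerator = 73000 * (9.9 x 10^-6) * 213 = 153.9351
  Denominator = 1 - 0.23 = 0.77
  sigma = 153.9351 / 0.77 = 199.9 MPa

199.9 MPa


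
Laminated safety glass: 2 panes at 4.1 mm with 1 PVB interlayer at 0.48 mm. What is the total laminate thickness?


Total thickness = glass contribution + PVB contribution
  Glass: 2 * 4.1 = 8.2 mm
  PVB: 1 * 0.48 = 0.48 mm
  Total = 8.2 + 0.48 = 8.68 mm

8.68 mm


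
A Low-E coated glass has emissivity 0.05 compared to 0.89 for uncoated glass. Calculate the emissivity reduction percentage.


Percentage reduction = (1 - coated/uncoated) * 100
  Ratio = 0.05 / 0.89 = 0.0562
  Reduction = (1 - 0.0562) * 100 = 94.4%

94.4%


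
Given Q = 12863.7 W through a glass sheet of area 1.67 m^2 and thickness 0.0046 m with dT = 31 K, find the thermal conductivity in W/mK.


Fourier's law rearranged: k = Q * t / (A * dT)
  Numerator = 12863.7 * 0.0046 = 59.17302
  Denominator = 1.67 * 31 = 51.77
  k = 59.17302 / 51.77 = 1.143 W/mK

1.143 W/mK


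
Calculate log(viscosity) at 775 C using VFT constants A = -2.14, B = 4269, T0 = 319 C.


VFT equation: log(eta) = A + B / (T - T0)
  T - T0 = 775 - 319 = 456
  B / (T - T0) = 4269 / 456 = 9.362
  log(eta) = -2.14 + 9.362 = 7.222

7.222


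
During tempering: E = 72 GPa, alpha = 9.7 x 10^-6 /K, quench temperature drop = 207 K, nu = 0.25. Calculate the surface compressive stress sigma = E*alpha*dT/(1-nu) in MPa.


Tempering stress: sigma = E * alpha * dT / (1 - nu)
  E (MPa) = 72 * 1000 = 72000
  Numerator = 72000 * (9.7 x 10^-6) * 207 = 144.5688
  Denominator = 1 - 0.25 = 0.75
  sigma = 144.5688 / 0.75 = 192.8 MPa

192.8 MPa


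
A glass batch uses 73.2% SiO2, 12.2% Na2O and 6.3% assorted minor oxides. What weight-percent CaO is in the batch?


Pieces sum to 100%:
  CaO = 100 - (SiO2 + Na2O + others)
  CaO = 100 - (73.2 + 12.2 + 6.3) = 8.3%

8.3%


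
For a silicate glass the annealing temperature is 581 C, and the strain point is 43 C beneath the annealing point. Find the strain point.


Strain point = annealing point - difference:
  T_strain = 581 - 43 = 538 C

538 C


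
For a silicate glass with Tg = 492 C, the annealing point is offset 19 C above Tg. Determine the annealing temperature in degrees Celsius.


The annealing temperature is Tg plus the offset:
  T_anneal = 492 + 19 = 511 C

511 C


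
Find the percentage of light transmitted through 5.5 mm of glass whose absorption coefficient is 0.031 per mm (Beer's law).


Beer-Lambert law: T = exp(-alpha * thickness)
  exponent = -0.031 * 5.5 = -0.1705
  T = exp(-0.1705) = 0.8432
  Percentage = 0.8432 * 100 = 84.32%

84.32%


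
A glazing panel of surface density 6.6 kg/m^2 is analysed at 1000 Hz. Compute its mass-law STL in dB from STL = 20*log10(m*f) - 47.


Mass law: STL = 20 * log10(m * f) - 47
  m * f = 6.6 * 1000 = 6600
  log10(6600) = 3.81954
  STL = 20 * 3.81954 - 47 = 76.3908 - 47 = 29.4 dB

29.4 dB


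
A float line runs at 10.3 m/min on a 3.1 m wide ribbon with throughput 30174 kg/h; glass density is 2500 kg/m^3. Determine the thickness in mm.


Ribbon cross-section from mass balance:
  Volume rate = throughput / density = 30174 / 2500 = 12.0696 m^3/h
  thickness = volume rate / (speed * 60 * width), i.e.
  thickness = throughput / (60 * speed * width * density) * 1000
  thickness = 30174 / (60 * 10.3 * 3.1 * 2500) * 1000 = 6.3 mm

6.3 mm


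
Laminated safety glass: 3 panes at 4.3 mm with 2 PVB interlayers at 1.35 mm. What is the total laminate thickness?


Total thickness = glass contribution + PVB contribution
  Glass: 3 * 4.3 = 12.9 mm
  PVB: 2 * 1.35 = 2.7 mm
  Total = 12.9 + 2.7 = 15.6 mm

15.6 mm


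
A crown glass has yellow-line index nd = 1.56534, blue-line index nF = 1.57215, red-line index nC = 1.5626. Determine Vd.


Abbe number formula: Vd = (nd - 1) / (nF - nC)
  nd - 1 = 1.56534 - 1 = 0.56534
  nF - nC = 1.57215 - 1.5626 = 0.00955
  Vd = 0.56534 / 0.00955 = 59.2

59.2


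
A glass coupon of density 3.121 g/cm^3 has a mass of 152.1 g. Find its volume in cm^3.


Rearrange rho = m / V:
  V = m / rho
  V = 152.1 / 3.121 = 48.734 cm^3

48.734 cm^3


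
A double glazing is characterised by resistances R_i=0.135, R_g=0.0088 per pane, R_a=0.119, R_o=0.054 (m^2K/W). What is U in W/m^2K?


Total thermal resistance (series):
  R_total = R_in + R_glass + R_air + R_glass + R_out
  R_total = 0.135 + 0.0088 + 0.119 + 0.0088 + 0.054 = 0.3256 m^2K/W
U-value = 1 / R_total = 1 / 0.3256 = 3.071 W/m^2K

3.071 W/m^2K


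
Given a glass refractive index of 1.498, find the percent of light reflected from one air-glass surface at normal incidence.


Fresnel reflectance at normal incidence:
  R = ((n - 1)/(n + 1))^2
  (n - 1)/(n + 1) = (1.498 - 1)/(1.498 + 1) = 0.199359
  R = 0.199359^2 = 0.039744
  R(%) = 0.039744 * 100 = 3.974%

3.974%


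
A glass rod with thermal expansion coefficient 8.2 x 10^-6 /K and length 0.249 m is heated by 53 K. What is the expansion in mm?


Thermal expansion formula: dL = alpha * L0 * dT
  dL = (8.2 x 10^-6) * 0.249 * 53 = 0.00010822 m
Convert to mm: 0.00010822 * 1000 = 0.1082 mm

0.1082 mm


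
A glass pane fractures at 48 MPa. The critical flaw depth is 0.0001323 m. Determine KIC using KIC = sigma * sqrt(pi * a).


Fracture toughness: KIC = sigma * sqrt(pi * a)
  pi * a = pi * 0.0001323 = 0.000415633
  sqrt(pi * a) = 0.020387
  KIC = 48 * 0.020387 = 0.979 MPa*sqrt(m)

0.979 MPa*sqrt(m)
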